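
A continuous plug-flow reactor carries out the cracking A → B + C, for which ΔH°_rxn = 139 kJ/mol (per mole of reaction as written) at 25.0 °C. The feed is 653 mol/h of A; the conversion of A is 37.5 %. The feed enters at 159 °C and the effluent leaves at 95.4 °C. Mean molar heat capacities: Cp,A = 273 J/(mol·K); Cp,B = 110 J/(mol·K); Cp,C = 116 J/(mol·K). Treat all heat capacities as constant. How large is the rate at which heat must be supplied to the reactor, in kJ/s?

Q_in = 6.08 kJ/s

Extent of reaction ξ = 0.375 × 653 = 244.88 mol/h
Reaction term: ξ·ΔH°_rxn = 244.88 × 139 = 34038 kJ/h
Sensible, feed 159→25 °C: -23888 kJ/h
Outlet flows (mol/h): A 408.12, B 244.88, C 244.88
Sensible, products 25→95.4 °C: 11740 kJ/h
Q = ΔH = 21889 kJ/h = 6.0804 kW
Heat supplied = 6.0804 kJ/s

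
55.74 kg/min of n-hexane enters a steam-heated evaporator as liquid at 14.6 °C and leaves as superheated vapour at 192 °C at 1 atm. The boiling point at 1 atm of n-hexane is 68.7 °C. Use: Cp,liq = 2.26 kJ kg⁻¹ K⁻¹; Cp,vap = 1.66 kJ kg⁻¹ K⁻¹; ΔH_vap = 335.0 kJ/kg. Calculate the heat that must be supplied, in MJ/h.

liquid 14.6→68.7 °C: 122.27 kJ/kg
vaporisation at 68.7 °C: 335 kJ/kg
vapour 68.7→192 °C: 204.68 kJ/kg
Δh = 122.27 + 335 + 204.68 = 661.94 kJ/kg
Q = ṁ·Δh = 55.74 kg/min × 661.94 kJ/kg = 36897 kJ/min
|Q| = 614.95 kW = 2213.8 MJ/h

Q = 2210 MJ/h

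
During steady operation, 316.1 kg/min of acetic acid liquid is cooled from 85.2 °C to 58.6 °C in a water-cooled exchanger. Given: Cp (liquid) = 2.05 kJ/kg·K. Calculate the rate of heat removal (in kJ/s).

Q_c = 287 kJ/s

Q = ṁ·Cp·ΔT = 316.1 × 2.05 × (58.6 − 85.2) = -17237 kJ/min
Converting: 17237 / 60 s = 287.28 kW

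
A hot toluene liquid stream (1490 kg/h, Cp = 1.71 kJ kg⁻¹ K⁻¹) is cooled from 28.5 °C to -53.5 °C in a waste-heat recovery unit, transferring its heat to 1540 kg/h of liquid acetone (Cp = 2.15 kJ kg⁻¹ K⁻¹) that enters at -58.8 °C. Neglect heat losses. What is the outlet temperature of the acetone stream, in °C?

Heat released by hot stream: Q = 1490 × 1.71 × (28.5 − -53.5) = 208930 kJ/h
Energy balance on cold side (adiabatic exchanger): Q = ṁ_c·Cp_c·(T_c,out − T_c,in)
T_c,out = -58.8 + 208930/(1540 × 2.15) = 4.3011 °C

T_c,out = 4.30 °C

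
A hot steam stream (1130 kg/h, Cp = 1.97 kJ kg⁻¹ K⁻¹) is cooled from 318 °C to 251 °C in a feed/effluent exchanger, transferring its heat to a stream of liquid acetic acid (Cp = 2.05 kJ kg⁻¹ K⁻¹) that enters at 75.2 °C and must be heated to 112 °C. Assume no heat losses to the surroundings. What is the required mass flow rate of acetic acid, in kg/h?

ṁ_c = 1980 kg/h

Heat released by hot stream: Q = 1130 × 1.97 × (318 − 251) = 149150 kJ/h
Energy balance on cold side (adiabatic exchanger): Q = ṁ_c·Cp_c·(T_c,out − T_c,in)
ṁ_c = 149150 / [2.05 × (112 − 75.2)] = 1977.1 kg/h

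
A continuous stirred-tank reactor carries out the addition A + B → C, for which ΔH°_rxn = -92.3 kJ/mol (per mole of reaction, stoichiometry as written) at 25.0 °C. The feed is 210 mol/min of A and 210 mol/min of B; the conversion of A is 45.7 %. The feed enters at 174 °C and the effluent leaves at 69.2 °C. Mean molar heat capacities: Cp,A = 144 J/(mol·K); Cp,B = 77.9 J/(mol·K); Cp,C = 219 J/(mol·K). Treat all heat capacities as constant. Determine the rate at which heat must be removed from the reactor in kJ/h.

Q_out = 825000 kJ/h

Extent of reaction ξ = 0.457 × 210 = 95.97 mol/min
Reaction term: ξ·ΔH°_rxn = 95.97 × -92.3 = -8858 kJ/min
Sensible, feed 174→25 °C: -6943.3 kJ/min
Outlet flows (mol/min): A 114.03, B 114.03, C 95.97
Sensible, products 25→69.2 °C: 2047.4 kJ/min
Q = ΔH = -13754 kJ/min = -229.23 kW
Heat removed = 825230 kJ/h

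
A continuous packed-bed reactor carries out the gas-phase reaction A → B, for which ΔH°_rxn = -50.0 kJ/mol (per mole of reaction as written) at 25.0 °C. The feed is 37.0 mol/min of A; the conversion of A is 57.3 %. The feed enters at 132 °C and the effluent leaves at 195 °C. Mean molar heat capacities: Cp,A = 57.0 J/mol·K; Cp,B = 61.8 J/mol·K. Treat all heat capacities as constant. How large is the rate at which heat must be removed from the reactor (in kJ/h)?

Extent of reaction ξ = 0.573 × 37.0 = 21.201 mol/min
Reaction term: ξ·ΔH°_rxn = 21.201 × -50.0 = -1060 kJ/min
Sensible, feed 132→25 °C: -225.66 kJ/min
Outlet flows (mol/min): A 15.799, B 21.201
Sensible, products 25→195 °C: 375.83 kJ/min
Q = ΔH = -909.88 kJ/min = -15.165 kW
Heat removed = 54593 kJ/h

Q_out = 54600 kJ/h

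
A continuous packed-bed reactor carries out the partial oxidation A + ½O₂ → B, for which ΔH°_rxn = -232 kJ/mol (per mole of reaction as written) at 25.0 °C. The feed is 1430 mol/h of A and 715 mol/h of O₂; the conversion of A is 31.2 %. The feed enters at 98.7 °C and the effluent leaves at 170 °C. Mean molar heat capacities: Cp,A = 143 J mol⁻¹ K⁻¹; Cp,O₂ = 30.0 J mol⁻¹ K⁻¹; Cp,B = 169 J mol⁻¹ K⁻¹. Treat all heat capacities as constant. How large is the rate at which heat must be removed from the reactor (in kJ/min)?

Extent of reaction ξ = 0.312 × 1430 = 446.16 mol/h
Reaction term: ξ·ΔH°_rxn = 446.16 × -232 = -103510 kJ/h
Sensible, feed 98.7→25 °C: -16652 kJ/h
Outlet flows (mol/h): A 983.84, O₂ 491.92, B 446.16
Sensible, products 25→170 °C: 33473 kJ/h
Q = ΔH = -86688 kJ/h = -24.08 kW
Heat removed = 1444.8 kJ/min

Q_out = 1440 kJ/min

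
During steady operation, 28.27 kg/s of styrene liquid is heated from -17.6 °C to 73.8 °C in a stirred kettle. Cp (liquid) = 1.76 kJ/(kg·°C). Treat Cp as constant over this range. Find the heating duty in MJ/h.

Q = ṁ·Cp·ΔT = 28.27 × 1.76 × (73.8 − -17.6) = 4547.6 kJ/s
Heating duty = 16371 MJ/h

Q = 16400 MJ/h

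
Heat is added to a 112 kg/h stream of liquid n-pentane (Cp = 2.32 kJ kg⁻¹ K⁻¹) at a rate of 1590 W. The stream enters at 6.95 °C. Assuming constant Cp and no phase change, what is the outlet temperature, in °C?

Q = 1590 W = 5724 kJ/h
ΔT = Q/(ṁ·Cp) = 5724/(112×2.32) = 22.029 K
T_out = 6.95 + 22.029 = 28.979 °C

T_out = 29.0 °C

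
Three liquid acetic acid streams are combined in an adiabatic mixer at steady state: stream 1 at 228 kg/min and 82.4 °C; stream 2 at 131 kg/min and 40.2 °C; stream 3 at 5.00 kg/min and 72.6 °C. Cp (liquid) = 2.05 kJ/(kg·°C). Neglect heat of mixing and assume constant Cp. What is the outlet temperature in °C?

Energy balance with Q = 0: Σ ṁᵢCp,ᵢ(T_out − Tᵢ) = 0
Σ ṁᵢCp,ᵢTᵢ = 228×2.05×82.4 + 131×2.05×40.2 + 5.00×2.05×72.6 = 50054
Σ ṁᵢCp,ᵢ = 228×2.05 + 131×2.05 + 5.00×2.05 = 746.2
T_out = 50054 / 746.2 = 67.078 °C

T_out = 67.1 °C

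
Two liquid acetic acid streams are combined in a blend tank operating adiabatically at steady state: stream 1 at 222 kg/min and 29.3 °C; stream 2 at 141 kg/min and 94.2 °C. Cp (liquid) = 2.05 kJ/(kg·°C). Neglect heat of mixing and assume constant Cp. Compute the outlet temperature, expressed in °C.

T_out = 54.5 °C

Energy balance with Q = 0: Σ ṁᵢCp,ᵢ(T_out − Tᵢ) = 0
T_out = Σ ṁᵢCp,ᵢTᵢ / Σ ṁᵢCp,ᵢ
      = 40563 / 744.15 = 54.509 °C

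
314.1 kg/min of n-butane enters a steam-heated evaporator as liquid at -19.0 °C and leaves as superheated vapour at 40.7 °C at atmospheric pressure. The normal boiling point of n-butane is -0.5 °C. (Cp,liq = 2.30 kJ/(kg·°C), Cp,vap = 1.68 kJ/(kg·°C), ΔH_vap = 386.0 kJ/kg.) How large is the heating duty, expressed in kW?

liquid -19.0→-0.5 °C: 42.55 kJ/kg
vaporisation at -0.5 °C: 386 kJ/kg
vapour -0.5→40.7 °C: 69.216 kJ/kg
Δh = 42.55 + 386 + 69.216 = 497.77 kJ/kg
Q = ṁ·Δh = 314.1 kg/min × 497.77 kJ/kg = 156350 kJ/min
|Q| = 2605.8 kW

Q = 2610 kW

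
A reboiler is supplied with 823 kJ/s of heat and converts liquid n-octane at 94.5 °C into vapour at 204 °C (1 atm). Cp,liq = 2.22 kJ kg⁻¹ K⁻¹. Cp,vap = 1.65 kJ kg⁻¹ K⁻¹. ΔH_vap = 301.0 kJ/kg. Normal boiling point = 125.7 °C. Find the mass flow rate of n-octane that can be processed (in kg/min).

Δh = 2.22×(125.7−94.5) + 301.0 + 1.65×(204−125.7) = 499.46 kJ/kg
Q = 823 kJ/s = 823 kJ/s = 49380 kJ/min
ṁ = Q/Δh = 49380 / 499.46 = 98.867 kg/min

ṁ = 98.9 kg/min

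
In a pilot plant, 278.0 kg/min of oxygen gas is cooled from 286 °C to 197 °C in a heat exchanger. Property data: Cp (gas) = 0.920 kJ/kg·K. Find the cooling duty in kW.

Q_c = 379 kW

Q = ṁ·Cp·ΔT = 278.0 × 0.920 × (197 − 286) = -22763 kJ/min
Converting: 22763 / 60 s = 379.38 kW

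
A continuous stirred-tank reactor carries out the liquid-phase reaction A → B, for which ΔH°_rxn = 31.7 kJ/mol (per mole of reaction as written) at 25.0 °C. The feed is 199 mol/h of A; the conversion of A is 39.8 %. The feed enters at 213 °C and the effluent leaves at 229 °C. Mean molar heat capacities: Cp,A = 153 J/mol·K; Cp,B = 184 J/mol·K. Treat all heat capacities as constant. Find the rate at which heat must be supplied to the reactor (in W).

Extent of reaction ξ = 0.398 × 199 = 79.202 mol/h
Reaction term: ξ·ΔH°_rxn = 79.202 × 31.7 = 2510.7 kJ/h
Sensible, feed 213→25 °C: -5724 kJ/h
Outlet flows (mol/h): A 119.8, B 79.202
Sensible, products 25→229 °C: 6712.1 kJ/h
Q = ΔH = 3498.7 kJ/h = 0.97187 kW
Heat supplied = 971.87 W

Q_in = 972 W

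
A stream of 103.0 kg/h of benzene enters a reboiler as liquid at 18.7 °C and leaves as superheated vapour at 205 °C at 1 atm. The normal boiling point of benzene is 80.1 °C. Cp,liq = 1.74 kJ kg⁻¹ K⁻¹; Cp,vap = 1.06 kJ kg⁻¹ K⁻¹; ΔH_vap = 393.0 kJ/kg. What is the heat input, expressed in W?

Q = 18100 W

liquid 18.7→80.1 °C: 106.84 kJ/kg
vaporisation at 80.1 °C: 393 kJ/kg
vapour 80.1→205 °C: 132.39 kJ/kg
Δh = 106.84 + 393 + 132.39 = 632.23 kJ/kg
Q = ṁ·Δh = 103.0 kg/h × 632.23 kJ/kg = 65120 kJ/h
|Q| = 18.089 kW = 18089 W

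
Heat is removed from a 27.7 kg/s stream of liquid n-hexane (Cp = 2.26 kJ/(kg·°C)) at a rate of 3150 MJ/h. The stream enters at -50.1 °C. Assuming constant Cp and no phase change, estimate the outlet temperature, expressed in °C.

T_out = -64.1 °C

Q = 3150 MJ/h = 875 kJ/s
ΔT = Q/(ṁ·Cp) = 875/(27.7×2.26) = 13.977 K
T_out = -50.1 − 13.977 = -64.077 °C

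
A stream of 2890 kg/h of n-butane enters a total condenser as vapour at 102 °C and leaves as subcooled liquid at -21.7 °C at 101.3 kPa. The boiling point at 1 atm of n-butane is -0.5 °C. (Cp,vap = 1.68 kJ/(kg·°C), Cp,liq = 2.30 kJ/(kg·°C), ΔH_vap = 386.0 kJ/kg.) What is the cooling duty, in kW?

vapour 102→-0.5 °C: -172.2 kJ/kg
condensation at -0.5 °C: -386 kJ/kg
liquid -0.5→-21.7 °C: -48.76 kJ/kg
Δh = -172.2 + -386 + -48.76 = -606.96 kJ/kg
Q = ṁ·Δh = 2890 kg/h × -606.96 kJ/kg = -1.7541e+06 kJ/h
|Q| = 487.25 kW

Q_c = 487 kW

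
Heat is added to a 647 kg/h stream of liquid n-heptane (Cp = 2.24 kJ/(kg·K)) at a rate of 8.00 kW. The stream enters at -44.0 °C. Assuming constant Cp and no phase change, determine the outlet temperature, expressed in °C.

T_out = -24.1 °C

Q = 8.00 kW = 28800 kJ/h
ΔT = Q/(ṁ·Cp) = 28800/(647×2.24) = 19.872 K
T_out = -44.0 + 19.872 = -24.128 °C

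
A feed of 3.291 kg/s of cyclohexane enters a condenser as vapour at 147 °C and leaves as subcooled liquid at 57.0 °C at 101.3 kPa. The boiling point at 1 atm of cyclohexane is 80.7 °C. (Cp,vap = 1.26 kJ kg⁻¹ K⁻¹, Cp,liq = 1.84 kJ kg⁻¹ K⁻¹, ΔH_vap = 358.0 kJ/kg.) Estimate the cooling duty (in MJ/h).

vapour 147→80.7 °C: -83.538 kJ/kg
condensation at 80.7 °C: -358 kJ/kg
liquid 80.7→57.0 °C: -43.608 kJ/kg
Δh = -83.538 + -358 + -43.608 = -485.15 kJ/kg
Q = ṁ·Δh = 3.291 kg/s × -485.15 kJ/kg = -1596.6 kJ/s
|Q| = 1596.6 kW = 5747.8 MJ/h

Q_c = 5750 MJ/h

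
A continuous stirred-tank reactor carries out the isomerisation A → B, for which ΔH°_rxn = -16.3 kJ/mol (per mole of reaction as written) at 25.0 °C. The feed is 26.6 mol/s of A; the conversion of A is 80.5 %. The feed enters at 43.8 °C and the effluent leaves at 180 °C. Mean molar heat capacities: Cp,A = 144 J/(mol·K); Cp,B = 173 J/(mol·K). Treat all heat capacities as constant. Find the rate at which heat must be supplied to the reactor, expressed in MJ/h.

Extent of reaction ξ = 0.805 × 26.6 = 21.413 mol/s
Reaction term: ξ·ΔH°_rxn = 21.413 × -16.3 = -349.03 kJ/s
Sensible, feed 43.8→25 °C: -72.012 kJ/s
Outlet flows (mol/s): A 5.187, B 21.413
Sensible, products 25→180 °C: 689.96 kJ/s
Q = ΔH = 268.92 kJ/s = 268.92 kW
Heat supplied = 968.11 MJ/h

Q_in = 968 MJ/h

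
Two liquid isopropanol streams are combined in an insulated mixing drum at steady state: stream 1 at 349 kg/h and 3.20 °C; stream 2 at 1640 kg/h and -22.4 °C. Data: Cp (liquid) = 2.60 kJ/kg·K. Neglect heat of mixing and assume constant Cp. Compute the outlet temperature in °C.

No heat crosses the boundary, so H_out = H_in.
T_out = Σ ṁᵢCp,ᵢTᵢ / Σ ṁᵢCp,ᵢ
      = -92610 / 5171.4 = -17.908 °C

T_out = -17.9 °C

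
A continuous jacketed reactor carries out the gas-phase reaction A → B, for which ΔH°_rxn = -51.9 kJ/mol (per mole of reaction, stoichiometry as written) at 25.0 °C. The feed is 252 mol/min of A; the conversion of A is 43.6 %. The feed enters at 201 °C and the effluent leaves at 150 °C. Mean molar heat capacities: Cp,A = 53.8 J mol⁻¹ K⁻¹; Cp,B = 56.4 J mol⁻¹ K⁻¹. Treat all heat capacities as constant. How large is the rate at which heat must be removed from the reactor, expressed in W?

Q_out = 106000 W

Extent of reaction ξ = 0.436 × 252 = 109.87 mol/min
Reaction term: ξ·ΔH°_rxn = 109.87 × -51.9 = -5702.4 kJ/min
Sensible, feed 201→25 °C: -2386.1 kJ/min
Outlet flows (mol/min): A 142.13, B 109.87
Sensible, products 25→150 °C: 1730.4 kJ/min
Q = ΔH = -6358.1 kJ/min = -105.97 kW
Heat removed = 105970 W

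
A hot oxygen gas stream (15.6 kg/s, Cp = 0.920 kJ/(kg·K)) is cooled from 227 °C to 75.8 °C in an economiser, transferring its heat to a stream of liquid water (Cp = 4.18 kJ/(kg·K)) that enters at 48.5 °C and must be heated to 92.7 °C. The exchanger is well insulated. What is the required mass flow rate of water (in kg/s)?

Heat released by hot stream: Q = 15.6 × 0.920 × (227 − 75.8) = 2170 kJ/s
Energy balance on cold side (adiabatic exchanger): Q = ṁ_c·Cp_c·(T_c,out − T_c,in)
ṁ_c = 2170 / [4.18 × (92.7 − 48.5)] = 11.745 kg/s

ṁ_c = 11.7 kg/s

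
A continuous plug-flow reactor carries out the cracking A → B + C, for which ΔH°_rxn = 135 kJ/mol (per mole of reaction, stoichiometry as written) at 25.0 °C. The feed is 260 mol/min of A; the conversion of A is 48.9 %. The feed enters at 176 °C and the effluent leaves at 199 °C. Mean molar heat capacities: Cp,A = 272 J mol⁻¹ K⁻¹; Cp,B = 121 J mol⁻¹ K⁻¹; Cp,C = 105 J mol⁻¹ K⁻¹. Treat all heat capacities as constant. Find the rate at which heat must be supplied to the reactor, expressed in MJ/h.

Extent of reaction ξ = 0.489 × 260 = 127.14 mol/min
Reaction term: ξ·ΔH°_rxn = 127.14 × 135 = 17164 kJ/min
Sensible, feed 176→25 °C: -10679 kJ/min
Outlet flows (mol/min): A 132.86, B 127.14, C 127.14
Sensible, products 25→199 °C: 11288 kJ/min
Q = ΔH = 17773 kJ/min = 296.21 kW
Heat supplied = 1066.4 MJ/h

Q_in = 1070 MJ/h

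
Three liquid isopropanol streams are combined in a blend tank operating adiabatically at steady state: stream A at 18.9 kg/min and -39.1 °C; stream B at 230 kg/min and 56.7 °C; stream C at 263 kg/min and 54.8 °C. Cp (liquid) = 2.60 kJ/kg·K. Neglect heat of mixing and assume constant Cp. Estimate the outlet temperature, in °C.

T_out = 52.2 °C

Adiabatic, steady state ⇒ Σ ṁᵢCp,ᵢ(T_out − Tᵢ) = 0
T_out = Σ ṁᵢCp,ᵢTᵢ / Σ ṁᵢCp,ᵢ
      = 69457 / 1330.9 = 52.187 °C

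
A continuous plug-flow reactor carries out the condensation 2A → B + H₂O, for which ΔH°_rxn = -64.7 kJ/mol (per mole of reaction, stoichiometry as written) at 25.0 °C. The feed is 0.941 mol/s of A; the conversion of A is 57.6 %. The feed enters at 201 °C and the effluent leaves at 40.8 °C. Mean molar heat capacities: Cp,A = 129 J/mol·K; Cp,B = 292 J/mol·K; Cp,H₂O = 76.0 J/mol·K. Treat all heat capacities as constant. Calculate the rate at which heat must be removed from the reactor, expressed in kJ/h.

Q_out = 131000 kJ/h

Extent of reaction ξ = 0.576 × 0.941 / 2 = 0.27101 mol/s
Reaction term: ξ·ΔH°_rxn = 0.27101 × -64.7 = -17.534 kJ/s
Sensible, feed 201→25 °C: -21.364 kJ/s
Outlet flows (mol/s): A 0.39898, B 0.27101, H₂O 0.27101
Sensible, products 25→40.8 °C: 2.389 kJ/s
Q = ΔH = -36.51 kJ/s = -36.51 kW
Heat removed = 131440 kJ/h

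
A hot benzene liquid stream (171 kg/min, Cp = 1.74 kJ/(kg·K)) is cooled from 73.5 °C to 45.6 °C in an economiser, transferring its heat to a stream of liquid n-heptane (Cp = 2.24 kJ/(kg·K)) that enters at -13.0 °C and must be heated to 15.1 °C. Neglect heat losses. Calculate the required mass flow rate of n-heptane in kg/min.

Heat released by hot stream: Q = 171 × 1.74 × (73.5 − 45.6) = 8301.4 kJ/min
Energy balance on cold side (adiabatic exchanger): Q = ṁ_c·Cp_c·(T_c,out − T_c,in)
ṁ_c = 8301.4 / [2.24 × (15.1 − -13.0)] = 131.88 kg/min

ṁ_c = 132 kg/min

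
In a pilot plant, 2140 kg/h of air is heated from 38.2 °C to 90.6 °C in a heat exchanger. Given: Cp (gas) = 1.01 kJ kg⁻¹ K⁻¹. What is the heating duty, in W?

Q = 31500 W

Q = ṁ·Cp·ΔT = 2140 × 1.01 × (90.6 − 38.2) = 113260 kJ/h
Converting: 113260 / 3600 s = 31.46 kW
Heating duty = 31460 W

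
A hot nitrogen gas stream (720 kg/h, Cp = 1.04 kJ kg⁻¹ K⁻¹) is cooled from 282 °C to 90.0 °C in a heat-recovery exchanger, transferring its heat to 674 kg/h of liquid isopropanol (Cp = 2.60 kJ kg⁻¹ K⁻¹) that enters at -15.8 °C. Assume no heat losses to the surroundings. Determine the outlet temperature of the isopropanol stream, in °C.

Heat released by hot stream: Q = 720 × 1.04 × (282 − 90.0) = 143770 kJ/h
Energy balance on cold side (adiabatic exchanger): Q = ṁ_c·Cp_c·(T_c,out − T_c,in)
T_c,out = -15.8 + 143770/(674 × 2.60) = 66.242 °C

T_c,out = 66.2 °C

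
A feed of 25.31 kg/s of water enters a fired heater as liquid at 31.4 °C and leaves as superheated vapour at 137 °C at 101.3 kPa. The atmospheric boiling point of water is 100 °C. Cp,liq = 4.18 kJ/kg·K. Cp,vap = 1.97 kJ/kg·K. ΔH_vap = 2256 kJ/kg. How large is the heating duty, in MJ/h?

Q = 238000 MJ/h

liquid 31.4→100 °C: 286.75 kJ/kg
vaporisation at 100 °C: 2256 kJ/kg
vapour 100→137 °C: 72.89 kJ/kg
Δh = 286.75 + 2256 + 72.89 = 2615.6 kJ/kg
Q = ṁ·Δh = 25.31 kg/s × 2615.6 kJ/kg = 66202 kJ/s
|Q| = 66202 kW = 238330 MJ/h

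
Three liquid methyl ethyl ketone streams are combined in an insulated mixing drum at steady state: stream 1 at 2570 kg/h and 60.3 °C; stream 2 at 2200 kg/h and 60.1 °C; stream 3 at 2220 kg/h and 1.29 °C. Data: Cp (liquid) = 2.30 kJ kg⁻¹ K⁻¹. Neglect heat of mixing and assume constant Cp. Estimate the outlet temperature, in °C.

Energy balance with Q = 0: Σ ṁᵢCp,ᵢ(T_out − Tᵢ) = 0
T_out = Σ ṁᵢCp,ᵢTᵢ / Σ ṁᵢCp,ᵢ
      = 667130 / 16077 = 41.496 °C

T_out = 41.5 °C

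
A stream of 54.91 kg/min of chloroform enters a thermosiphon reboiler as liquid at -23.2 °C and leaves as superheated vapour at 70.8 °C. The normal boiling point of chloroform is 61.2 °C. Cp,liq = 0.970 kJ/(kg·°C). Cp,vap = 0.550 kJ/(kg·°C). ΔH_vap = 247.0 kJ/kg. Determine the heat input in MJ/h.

Q = 1100 MJ/h

liquid -23.2→61.2 °C: 81.868 kJ/kg
vaporisation at 61.2 °C: 247 kJ/kg
vapour 61.2→70.8 °C: 5.28 kJ/kg
Δh = 81.868 + 247 + 5.28 = 334.15 kJ/kg
Q = ṁ·Δh = 54.91 kg/min × 334.15 kJ/kg = 18348 kJ/min
|Q| = 305.8 kW = 1100.9 MJ/h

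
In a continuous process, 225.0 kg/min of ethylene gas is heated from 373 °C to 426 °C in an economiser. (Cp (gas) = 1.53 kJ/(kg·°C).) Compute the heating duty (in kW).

Q = ṁ·Cp·ΔT = 225.0 × 1.53 × (426 − 373) = 18245 kJ/min
Converting: 18245 / 60 s = 304.09 kW

Q = 304 kW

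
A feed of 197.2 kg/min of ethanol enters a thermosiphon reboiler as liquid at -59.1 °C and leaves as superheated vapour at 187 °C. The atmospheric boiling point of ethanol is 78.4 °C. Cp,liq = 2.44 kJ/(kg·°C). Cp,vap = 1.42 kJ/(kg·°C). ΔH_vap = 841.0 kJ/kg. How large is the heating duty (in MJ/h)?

liquid -59.1→78.4 °C: 335.5 kJ/kg
vaporisation at 78.4 °C: 841 kJ/kg
vapour 78.4→187 °C: 154.21 kJ/kg
Δh = 335.5 + 841 + 154.21 = 1330.7 kJ/kg
Q = ṁ·Δh = 197.2 kg/min × 1330.7 kJ/kg = 262420 kJ/min
|Q| = 4373.6 kW = 15745 MJ/h

Q = 15700 MJ/h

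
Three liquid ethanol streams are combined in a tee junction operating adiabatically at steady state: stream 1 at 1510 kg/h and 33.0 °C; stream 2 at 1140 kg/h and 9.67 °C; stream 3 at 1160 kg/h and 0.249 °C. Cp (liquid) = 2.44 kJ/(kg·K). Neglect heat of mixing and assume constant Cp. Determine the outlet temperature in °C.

Adiabatic, steady state ⇒ Σ ṁᵢCp,ᵢ(T_out − Tᵢ) = 0
Σ ṁᵢCp,ᵢTᵢ = 1510×2.44×33.0 + 1140×2.44×9.67 + 1160×2.44×0.249 = 149190
Σ ṁᵢCp,ᵢ = 1510×2.44 + 1140×2.44 + 1160×2.44 = 9296.4
T_out = 149190 / 9296.4 = 16.048 °C

T_out = 16.0 °C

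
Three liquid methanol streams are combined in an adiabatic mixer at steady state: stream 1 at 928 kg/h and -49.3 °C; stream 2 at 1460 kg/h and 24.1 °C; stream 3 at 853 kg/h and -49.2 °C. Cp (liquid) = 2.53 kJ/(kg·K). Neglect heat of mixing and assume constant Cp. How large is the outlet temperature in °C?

T_out = -16.2 °C

Adiabatic, steady state ⇒ Σ ṁᵢCp,ᵢ(T_out − Tᵢ) = 0
Σ ṁᵢCp,ᵢTᵢ = 928×2.53×-49.3 + 1460×2.53×24.1 + 853×2.53×-49.2 = -132910
Σ ṁᵢCp,ᵢ = 928×2.53 + 1460×2.53 + 853×2.53 = 8199.7
T_out = -132910 / 8199.7 = -16.209 °C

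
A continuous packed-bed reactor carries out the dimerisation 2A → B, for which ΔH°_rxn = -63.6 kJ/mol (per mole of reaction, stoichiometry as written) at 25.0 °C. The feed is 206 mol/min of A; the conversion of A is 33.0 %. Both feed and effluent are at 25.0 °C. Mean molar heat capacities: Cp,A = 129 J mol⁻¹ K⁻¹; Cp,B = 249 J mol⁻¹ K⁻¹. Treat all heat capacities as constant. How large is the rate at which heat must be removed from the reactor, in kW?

Q_out = 36.0 kW

Extent of reaction ξ = 0.330 × 206 / 2 = 33.99 mol/min
Reaction term: ξ·ΔH°_rxn = 33.99 × -63.6 = -2161.8 kJ/min
Q = ΔH = -2161.8 kJ/min = -36.029 kW
Heat removed = 36.029 kW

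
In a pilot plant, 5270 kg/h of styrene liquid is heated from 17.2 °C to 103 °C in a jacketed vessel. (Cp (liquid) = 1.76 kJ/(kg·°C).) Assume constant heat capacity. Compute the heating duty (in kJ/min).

Q = ṁ·Cp·ΔT = 5270 × 1.76 × (103 − 17.2) = 795810 kJ/h
Converting: 795810 / 3600 s = 221.06 kW
Heating duty = 13264 kJ/min

Q = 13300 kJ/min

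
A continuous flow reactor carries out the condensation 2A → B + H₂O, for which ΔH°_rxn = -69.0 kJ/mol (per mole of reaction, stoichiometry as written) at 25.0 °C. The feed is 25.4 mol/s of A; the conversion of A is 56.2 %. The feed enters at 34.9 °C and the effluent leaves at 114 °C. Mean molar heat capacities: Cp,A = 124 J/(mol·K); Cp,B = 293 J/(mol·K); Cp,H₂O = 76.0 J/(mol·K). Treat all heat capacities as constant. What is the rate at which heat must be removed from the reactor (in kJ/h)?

Extent of reaction ξ = 0.562 × 25.4 / 2 = 7.1374 mol/s
Reaction term: ξ·ΔH°_rxn = 7.1374 × -69.0 = -492.48 kJ/s
Sensible, feed 34.9→25 °C: -31.181 kJ/s
Outlet flows (mol/s): A 11.125, B 7.1374, H₂O 7.1374
Sensible, products 25→114 °C: 357.18 kJ/s
Q = ΔH = -166.48 kJ/s = -166.48 kW
Heat removed = 599340 kJ/h

Q_out = 599000 kJ/h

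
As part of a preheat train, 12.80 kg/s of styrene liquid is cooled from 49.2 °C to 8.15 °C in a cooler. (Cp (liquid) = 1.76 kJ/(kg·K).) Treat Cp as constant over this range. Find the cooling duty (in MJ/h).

Q = ṁ·Cp·ΔT = 12.80 × 1.76 × (8.15 − 49.2) = -924.77 kJ/s
Cooling duty = 3329.2 MJ/h

Q_c = 3330 MJ/h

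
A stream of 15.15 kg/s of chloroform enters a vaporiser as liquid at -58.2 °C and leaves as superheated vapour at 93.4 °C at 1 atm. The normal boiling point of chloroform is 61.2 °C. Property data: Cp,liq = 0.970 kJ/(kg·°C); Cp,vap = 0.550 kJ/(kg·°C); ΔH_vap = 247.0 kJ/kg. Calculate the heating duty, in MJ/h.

liquid -58.2→61.2 °C: 115.82 kJ/kg
vaporisation at 61.2 °C: 247 kJ/kg
vapour 61.2→93.4 °C: 17.71 kJ/kg
Δh = 115.82 + 247 + 17.71 = 380.53 kJ/kg
Q = ṁ·Δh = 15.15 kg/s × 380.53 kJ/kg = 5765 kJ/s
|Q| = 5765 kW = 20754 MJ/h

Q = 20800 MJ/h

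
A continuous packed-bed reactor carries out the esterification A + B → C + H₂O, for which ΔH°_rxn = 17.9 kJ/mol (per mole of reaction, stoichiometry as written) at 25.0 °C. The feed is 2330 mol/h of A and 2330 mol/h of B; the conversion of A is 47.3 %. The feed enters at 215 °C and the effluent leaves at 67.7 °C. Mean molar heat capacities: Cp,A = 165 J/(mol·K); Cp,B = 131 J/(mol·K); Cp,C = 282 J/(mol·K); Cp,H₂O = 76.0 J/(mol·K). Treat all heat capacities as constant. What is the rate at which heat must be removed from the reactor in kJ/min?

Q_out = 1320 kJ/min

Extent of reaction ξ = 0.473 × 2330 = 1102.1 mol/h
Reaction term: ξ·ΔH°_rxn = 1102.1 × 17.9 = 19727 kJ/h
Sensible, feed 215→25 °C: -131040 kJ/h
Outlet flows (mol/h): A 1227.9, B 1227.9, C 1102.1, H₂O 1102.1
Sensible, products 25→67.7 °C: 32367 kJ/h
Q = ΔH = -78945 kJ/h = -21.929 kW
Heat removed = 1315.7 kJ/min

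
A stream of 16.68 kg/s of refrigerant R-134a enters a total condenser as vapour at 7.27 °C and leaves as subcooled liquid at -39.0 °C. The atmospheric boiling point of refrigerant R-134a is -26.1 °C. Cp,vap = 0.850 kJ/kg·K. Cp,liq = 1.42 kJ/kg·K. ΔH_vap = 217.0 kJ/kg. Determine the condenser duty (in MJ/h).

vapour 7.27→-26.1 °C: -28.365 kJ/kg
condensation at -26.1 °C: -217 kJ/kg
liquid -26.1→-39.0 °C: -18.318 kJ/kg
Δh = -28.365 + -217 + -18.318 = -263.68 kJ/kg
Q = ṁ·Δh = 16.68 kg/s × -263.68 kJ/kg = -4398.2 kJ/s
|Q| = 4398.2 kW = 15834 MJ/h

Q_c = 15800 MJ/h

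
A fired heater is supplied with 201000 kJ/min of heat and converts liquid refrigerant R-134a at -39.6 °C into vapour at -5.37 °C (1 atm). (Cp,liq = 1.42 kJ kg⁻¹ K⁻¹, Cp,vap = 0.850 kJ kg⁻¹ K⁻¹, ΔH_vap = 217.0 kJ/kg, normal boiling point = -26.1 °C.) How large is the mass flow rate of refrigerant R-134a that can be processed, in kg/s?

Δh = 1.42×(-26.1−-39.6) + 217.0 + 0.850×(-5.37−-26.1) = 253.79 kJ/kg
Q = 201000 kJ/min = 3350 kJ/s = 3350 kJ/s
ṁ = Q/Δh = 3350 / 253.79 = 13.2 kg/s

ṁ = 13.2 kg/s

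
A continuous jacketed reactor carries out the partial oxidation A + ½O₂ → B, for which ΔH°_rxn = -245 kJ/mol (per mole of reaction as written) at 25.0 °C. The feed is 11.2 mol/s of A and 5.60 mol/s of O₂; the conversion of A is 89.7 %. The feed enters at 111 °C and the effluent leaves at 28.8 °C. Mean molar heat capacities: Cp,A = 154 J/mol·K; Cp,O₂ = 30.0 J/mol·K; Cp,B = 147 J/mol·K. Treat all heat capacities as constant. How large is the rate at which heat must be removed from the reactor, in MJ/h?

Extent of reaction ξ = 0.897 × 11.2 = 10.046 mol/s
Reaction term: ξ·ΔH°_rxn = 10.046 × -245 = -2461.4 kJ/s
Sensible, feed 111→25 °C: -162.78 kJ/s
Outlet flows (mol/s): A 1.1536, O₂ 0.5768, B 10.046
Sensible, products 25→28.8 °C: 6.3528 kJ/s
Q = ΔH = -2617.8 kJ/s = -2617.8 kW
Heat removed = 9424.1 MJ/h

Q_out = 9420 MJ/h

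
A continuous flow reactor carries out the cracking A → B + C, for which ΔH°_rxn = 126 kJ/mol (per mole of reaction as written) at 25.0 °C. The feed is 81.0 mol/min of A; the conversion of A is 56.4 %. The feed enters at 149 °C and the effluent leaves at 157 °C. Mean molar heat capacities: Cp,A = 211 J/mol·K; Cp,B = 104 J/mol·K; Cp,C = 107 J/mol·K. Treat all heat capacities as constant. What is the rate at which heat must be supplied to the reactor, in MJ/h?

Extent of reaction ξ = 0.564 × 81.0 = 45.684 mol/min
Reaction term: ξ·ΔH°_rxn = 45.684 × 126 = 5756.2 kJ/min
Sensible, feed 149→25 °C: -2119.3 kJ/min
Outlet flows (mol/min): A 35.316, B 45.684, C 45.684
Sensible, products 25→157 °C: 2256 kJ/min
Q = ΔH = 5892.9 kJ/min = 98.215 kW
Heat supplied = 353.57 MJ/h

Q_in = 354 MJ/h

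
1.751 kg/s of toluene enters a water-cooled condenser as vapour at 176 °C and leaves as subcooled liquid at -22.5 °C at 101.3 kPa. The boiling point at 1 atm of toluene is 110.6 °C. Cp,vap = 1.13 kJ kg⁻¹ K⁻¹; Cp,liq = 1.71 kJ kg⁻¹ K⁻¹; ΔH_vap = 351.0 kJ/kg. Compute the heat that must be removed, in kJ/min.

Q_c = 68600 kJ/min

vapour 176→110.6 °C: -73.902 kJ/kg
condensation at 110.6 °C: -351 kJ/kg
liquid 110.6→-22.5 °C: -227.6 kJ/kg
Δh = -73.902 + -351 + -227.6 = -652.5 kJ/kg
Q = ṁ·Δh = 1.751 kg/s × -652.5 kJ/kg = -1142.5 kJ/s
|Q| = 1142.5 kW = 68552 kJ/min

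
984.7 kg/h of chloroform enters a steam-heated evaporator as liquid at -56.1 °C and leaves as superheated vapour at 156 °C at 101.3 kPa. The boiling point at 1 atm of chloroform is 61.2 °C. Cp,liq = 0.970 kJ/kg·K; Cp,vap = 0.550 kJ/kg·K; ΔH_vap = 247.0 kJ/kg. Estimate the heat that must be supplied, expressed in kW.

Q = 113 kW

liquid -56.1→61.2 °C: 113.78 kJ/kg
vaporisation at 61.2 °C: 247 kJ/kg
vapour 61.2→156 °C: 52.14 kJ/kg
Δh = 113.78 + 247 + 52.14 = 412.92 kJ/kg
Q = ṁ·Δh = 984.7 kg/h × 412.92 kJ/kg = 406600 kJ/h
|Q| = 112.95 kW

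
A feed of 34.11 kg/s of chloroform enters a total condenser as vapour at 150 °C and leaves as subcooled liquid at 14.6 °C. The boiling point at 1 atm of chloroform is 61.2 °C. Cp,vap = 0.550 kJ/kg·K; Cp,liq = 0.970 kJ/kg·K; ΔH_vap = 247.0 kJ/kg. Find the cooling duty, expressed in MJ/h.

vapour 150→61.2 °C: -48.84 kJ/kg
condensation at 61.2 °C: -247 kJ/kg
liquid 61.2→14.6 °C: -45.202 kJ/kg
Δh = -48.84 + -247 + -45.202 = -341.04 kJ/kg
Q = ṁ·Δh = 34.11 kg/s × -341.04 kJ/kg = -11633 kJ/s
|Q| = 11633 kW = 41879 MJ/h

Q_c = 41900 MJ/h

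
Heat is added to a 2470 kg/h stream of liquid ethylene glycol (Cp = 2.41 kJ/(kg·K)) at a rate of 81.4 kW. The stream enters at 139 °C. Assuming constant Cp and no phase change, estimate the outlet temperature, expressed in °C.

T_out = 188 °C

Q = 81.4 kW = 293040 kJ/h
ΔT = Q/(ṁ·Cp) = 293040/(2470×2.41) = 49.228 K
T_out = 139 + 49.228 = 188.23 °C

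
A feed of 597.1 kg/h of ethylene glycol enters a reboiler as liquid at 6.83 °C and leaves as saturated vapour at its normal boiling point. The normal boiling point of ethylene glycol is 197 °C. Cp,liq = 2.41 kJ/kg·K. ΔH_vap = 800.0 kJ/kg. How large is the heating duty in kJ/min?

liquid 6.83→197 °C: 458.31 kJ/kg
vaporisation at 197 °C: 800 kJ/kg
Δh = 458.31 + 800 = 1258.3 kJ/kg
Q = ṁ·Δh = 597.1 kg/h × 1258.3 kJ/kg = 751340 kJ/h
|Q| = 208.7 kW = 12522 kJ/min

Q = 12500 kJ/min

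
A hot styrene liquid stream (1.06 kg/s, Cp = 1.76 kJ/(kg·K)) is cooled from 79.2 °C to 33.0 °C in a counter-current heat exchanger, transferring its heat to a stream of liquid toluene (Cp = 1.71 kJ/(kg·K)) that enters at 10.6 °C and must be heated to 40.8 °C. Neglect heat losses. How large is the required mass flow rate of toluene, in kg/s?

ṁ_c = 1.67 kg/s

Heat released by hot stream: Q = 1.06 × 1.76 × (79.2 − 33.0) = 86.191 kJ/s
Energy balance on cold side (adiabatic exchanger): Q = ṁ_c·Cp_c·(T_c,out − T_c,in)
ṁ_c = 86.191 / [1.71 × (40.8 − 10.6)] = 1.669 kg/s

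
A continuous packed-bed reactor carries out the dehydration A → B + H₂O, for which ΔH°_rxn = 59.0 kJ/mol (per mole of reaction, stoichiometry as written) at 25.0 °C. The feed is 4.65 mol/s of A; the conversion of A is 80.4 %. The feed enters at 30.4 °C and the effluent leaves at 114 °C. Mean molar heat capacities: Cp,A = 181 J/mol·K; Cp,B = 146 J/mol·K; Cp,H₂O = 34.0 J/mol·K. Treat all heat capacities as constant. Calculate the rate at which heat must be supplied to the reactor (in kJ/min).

Extent of reaction ξ = 0.804 × 4.65 = 3.7386 mol/s
Reaction term: ξ·ΔH°_rxn = 3.7386 × 59.0 = 220.58 kJ/s
Sensible, feed 30.4→25 °C: -4.5449 kJ/s
Outlet flows (mol/s): A 0.9114, B 3.7386, H₂O 3.7386
Sensible, products 25→114 °C: 74.574 kJ/s
Q = ΔH = 290.61 kJ/s = 290.61 kW
Heat supplied = 17436 kJ/min

Q_in = 17400 kJ/min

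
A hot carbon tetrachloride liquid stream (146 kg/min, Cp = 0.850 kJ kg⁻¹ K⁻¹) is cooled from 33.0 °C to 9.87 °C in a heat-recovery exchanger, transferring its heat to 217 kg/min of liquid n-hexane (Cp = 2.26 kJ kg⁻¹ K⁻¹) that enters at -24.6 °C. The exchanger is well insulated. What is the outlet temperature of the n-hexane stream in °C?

Heat released by hot stream: Q = 146 × 0.850 × (33.0 − 9.87) = 2870.4 kJ/min
Energy balance on cold side (adiabatic exchanger): Q = ṁ_c·Cp_c·(T_c,out − T_c,in)
T_c,out = -24.6 + 2870.4/(217 × 2.26) = -18.747 °C

T_c,out = -18.7 °C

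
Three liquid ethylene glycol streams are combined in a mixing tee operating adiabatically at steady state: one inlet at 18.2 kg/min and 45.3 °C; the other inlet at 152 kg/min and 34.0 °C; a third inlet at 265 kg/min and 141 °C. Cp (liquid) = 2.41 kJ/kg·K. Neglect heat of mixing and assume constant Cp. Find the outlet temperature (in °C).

T_out = 99.6 °C

Energy balance with Q = 0: Σ ṁᵢCp,ᵢ(T_out − Tᵢ) = 0
T_out = Σ ṁᵢCp,ᵢTᵢ / Σ ṁᵢCp,ᵢ
      = 104490 / 1048.8 = 99.627 °C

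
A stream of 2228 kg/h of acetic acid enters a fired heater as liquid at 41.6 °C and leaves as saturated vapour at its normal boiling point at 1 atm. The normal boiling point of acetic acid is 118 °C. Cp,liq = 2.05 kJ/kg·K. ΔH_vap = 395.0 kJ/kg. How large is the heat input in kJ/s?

Q = 341 kJ/s

liquid 41.6→118 °C: 156.62 kJ/kg
vaporisation at 118 °C: 395 kJ/kg
Δh = 156.62 + 395 = 551.62 kJ/kg
Q = ṁ·Δh = 2228 kg/h × 551.62 kJ/kg = 1.229e+06 kJ/h
|Q| = 341.39 kW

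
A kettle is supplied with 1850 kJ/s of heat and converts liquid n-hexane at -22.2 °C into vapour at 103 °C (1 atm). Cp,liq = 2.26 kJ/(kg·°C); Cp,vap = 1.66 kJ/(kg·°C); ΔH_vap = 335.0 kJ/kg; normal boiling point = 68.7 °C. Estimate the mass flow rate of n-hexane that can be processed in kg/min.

Δh = 2.26×(68.7−-22.2) + 335.0 + 1.66×(103−68.7) = 597.37 kJ/kg
Q = 1850 kJ/s = 1850 kJ/s = 111000 kJ/min
ṁ = Q/Δh = 111000 / 597.37 = 185.81 kg/min

ṁ = 186 kg/min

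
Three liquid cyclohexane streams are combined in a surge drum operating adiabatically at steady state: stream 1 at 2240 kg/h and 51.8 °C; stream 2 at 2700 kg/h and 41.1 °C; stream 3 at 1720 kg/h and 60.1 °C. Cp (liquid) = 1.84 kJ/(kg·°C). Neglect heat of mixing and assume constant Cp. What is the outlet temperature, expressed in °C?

T_out = 49.6 °C

Energy balance with Q = 0: Σ ṁᵢCp,ᵢ(T_out − Tᵢ) = 0
Σ ṁᵢCp,ᵢTᵢ = 2240×1.84×51.8 + 2700×1.84×41.1 + 1720×1.84×60.1 = 607890
Σ ṁᵢCp,ᵢ = 2240×1.84 + 2700×1.84 + 1720×1.84 = 12254
T_out = 607890 / 12254 = 49.606 °C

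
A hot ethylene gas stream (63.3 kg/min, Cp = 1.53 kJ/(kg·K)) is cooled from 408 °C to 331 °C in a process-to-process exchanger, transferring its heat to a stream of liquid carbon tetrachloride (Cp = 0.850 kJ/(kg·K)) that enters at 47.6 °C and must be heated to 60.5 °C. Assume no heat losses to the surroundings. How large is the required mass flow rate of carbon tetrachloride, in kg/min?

ṁ_c = 680 kg/min

Heat released by hot stream: Q = 63.3 × 1.53 × (408 − 331) = 7457.4 kJ/min
Energy balance on cold side (adiabatic exchanger): Q = ṁ_c·Cp_c·(T_c,out − T_c,in)
ṁ_c = 7457.4 / [0.850 × (60.5 − 47.6)] = 680.11 kg/min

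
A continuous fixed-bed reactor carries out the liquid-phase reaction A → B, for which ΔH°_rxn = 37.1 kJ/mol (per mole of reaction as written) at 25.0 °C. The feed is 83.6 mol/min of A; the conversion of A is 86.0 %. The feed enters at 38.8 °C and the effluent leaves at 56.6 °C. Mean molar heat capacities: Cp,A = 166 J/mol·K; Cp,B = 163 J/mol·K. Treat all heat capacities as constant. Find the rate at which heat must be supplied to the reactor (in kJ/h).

Q_in = 174000 kJ/h

Extent of reaction ξ = 0.860 × 83.6 = 71.896 mol/min
Reaction term: ξ·ΔH°_rxn = 71.896 × 37.1 = 2667.3 kJ/min
Sensible, feed 38.8→25 °C: -191.51 kJ/min
Outlet flows (mol/min): A 11.704, B 71.896
Sensible, products 25→56.6 °C: 431.72 kJ/min
Q = ΔH = 2907.5 kJ/min = 48.459 kW
Heat supplied = 174450 kJ/h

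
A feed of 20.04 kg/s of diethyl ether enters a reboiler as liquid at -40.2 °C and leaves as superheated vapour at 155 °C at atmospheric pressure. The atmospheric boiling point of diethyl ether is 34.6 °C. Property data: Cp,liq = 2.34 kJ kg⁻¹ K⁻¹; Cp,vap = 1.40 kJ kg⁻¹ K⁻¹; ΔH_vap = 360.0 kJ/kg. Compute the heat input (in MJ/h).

liquid -40.2→34.6 °C: 175.03 kJ/kg
vaporisation at 34.6 °C: 360 kJ/kg
vapour 34.6→155 °C: 168.56 kJ/kg
Δh = 175.03 + 360 + 168.56 = 703.59 kJ/kg
Q = ṁ·Δh = 20.04 kg/s × 703.59 kJ/kg = 14100 kJ/s
|Q| = 14100 kW = 50760 MJ/h

Q = 50800 MJ/h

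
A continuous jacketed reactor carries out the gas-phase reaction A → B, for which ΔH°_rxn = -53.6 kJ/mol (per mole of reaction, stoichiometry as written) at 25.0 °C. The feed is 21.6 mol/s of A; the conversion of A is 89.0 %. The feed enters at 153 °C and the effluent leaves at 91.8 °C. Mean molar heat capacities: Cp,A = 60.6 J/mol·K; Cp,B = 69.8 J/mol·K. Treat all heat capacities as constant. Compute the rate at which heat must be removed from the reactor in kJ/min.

Q_out = 65900 kJ/min

Extent of reaction ξ = 0.890 × 21.6 = 19.224 mol/s
Reaction term: ξ·ΔH°_rxn = 19.224 × -53.6 = -1030.4 kJ/s
Sensible, feed 153→25 °C: -167.55 kJ/s
Outlet flows (mol/s): A 2.376, B 19.224
Sensible, products 25→91.8 °C: 99.253 kJ/s
Q = ΔH = -1098.7 kJ/s = -1098.7 kW
Heat removed = 65922 kJ/min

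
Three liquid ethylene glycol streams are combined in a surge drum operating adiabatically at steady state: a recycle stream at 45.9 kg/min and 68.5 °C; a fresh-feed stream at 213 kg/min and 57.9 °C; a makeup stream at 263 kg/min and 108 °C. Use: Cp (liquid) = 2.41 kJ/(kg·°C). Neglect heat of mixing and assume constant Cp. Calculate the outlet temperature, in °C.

Adiabatic, steady state ⇒ Σ ṁᵢCp,ᵢ(T_out − Tᵢ) = 0
T_out = Σ ṁᵢCp,ᵢTᵢ / Σ ṁᵢCp,ᵢ
      = 105750 / 1257.8 = 84.079 °C

T_out = 84.1 °C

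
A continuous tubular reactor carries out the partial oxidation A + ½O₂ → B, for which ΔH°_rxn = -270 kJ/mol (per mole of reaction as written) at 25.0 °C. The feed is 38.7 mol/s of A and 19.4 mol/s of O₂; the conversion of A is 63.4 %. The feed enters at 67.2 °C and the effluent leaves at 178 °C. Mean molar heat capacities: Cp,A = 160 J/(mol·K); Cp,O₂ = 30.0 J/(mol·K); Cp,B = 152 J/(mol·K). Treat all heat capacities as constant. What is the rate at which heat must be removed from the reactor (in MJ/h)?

Q_out = 21500 MJ/h

Extent of reaction ξ = 0.634 × 38.7 = 24.536 mol/s
Reaction term: ξ·ΔH°_rxn = 24.536 × -270 = -6624.7 kJ/s
Sensible, feed 67.2→25 °C: -285.86 kJ/s
Outlet flows (mol/s): A 14.164, O₂ 7.1321, B 24.536
Sensible, products 25→178 °C: 950.08 kJ/s
Q = ΔH = -5960.4 kJ/s = -5960.4 kW
Heat removed = 21458 MJ/h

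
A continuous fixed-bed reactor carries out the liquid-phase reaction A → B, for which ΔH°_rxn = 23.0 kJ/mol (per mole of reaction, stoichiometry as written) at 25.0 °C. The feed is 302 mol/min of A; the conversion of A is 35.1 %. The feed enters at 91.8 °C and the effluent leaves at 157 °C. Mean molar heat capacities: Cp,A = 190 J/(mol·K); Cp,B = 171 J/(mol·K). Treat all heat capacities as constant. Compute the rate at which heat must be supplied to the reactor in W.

Q_in = 98600 W

Extent of reaction ξ = 0.351 × 302 = 106 mol/min
Reaction term: ξ·ΔH°_rxn = 106 × 23.0 = 2438 kJ/min
Sensible, feed 91.8→25 °C: -3833 kJ/min
Outlet flows (mol/min): A 196, B 106
Sensible, products 25→157 °C: 7308.3 kJ/min
Q = ΔH = 5913.4 kJ/min = 98.556 kW
Heat supplied = 98556 W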